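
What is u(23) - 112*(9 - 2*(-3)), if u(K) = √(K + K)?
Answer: -1680 + √46 ≈ -1673.2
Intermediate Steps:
u(K) = √2*√K (u(K) = √(2*K) = √2*√K)
u(23) - 112*(9 - 2*(-3)) = √2*√23 - 112*(9 - 2*(-3)) = √46 - 112*(9 + 6) = √46 - 112*15 = √46 - 1680 = -1680 + √46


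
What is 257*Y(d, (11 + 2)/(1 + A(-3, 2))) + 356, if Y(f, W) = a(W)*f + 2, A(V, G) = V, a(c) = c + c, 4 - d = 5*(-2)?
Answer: -45904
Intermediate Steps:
d = 14 (d = 4 - 5*(-2) = 4 - 1*(-10) = 4 + 10 = 14)
a(c) = 2*c
Y(f, W) = 2 + 2*W*f (Y(f, W) = (2*W)*f + 2 = 2*W*f + 2 = 2 + 2*W*f)
257*Y(d, (11 + 2)/(1 + A(-3, 2))) + 356 = 257*(2 + 2*((11 + 2)/(1 - 3))*14) + 356 = 257*(2 + 2*(13/(-2))*14) + 356 = 257*(2 + 2*(13*(-½))*14) + 356 = 257*(2 + 2*(-13/2)*14) + 356 = 257*(2 - 182) + 356 = 257*(-180) + 356 = -46260 + 356 = -45904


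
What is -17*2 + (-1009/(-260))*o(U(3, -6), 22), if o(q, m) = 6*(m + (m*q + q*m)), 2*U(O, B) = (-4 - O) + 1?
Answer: -33739/13 ≈ -2595.3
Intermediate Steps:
U(O, B) = -3/2 - O/2 (U(O, B) = ((-4 - O) + 1)/2 = (-3 - O)/2 = -3/2 - O/2)
o(q, m) = 6*m + 12*m*q (o(q, m) = 6*(m + (m*q + m*q)) = 6*(m + 2*m*q) = 6*m + 12*m*q)
-17*2 + (-1009/(-260))*o(U(3, -6), 22) = -17*2 + (-1009/(-260))*(6*22*(1 + 2*(-3/2 - 1/2*3))) = -34 + (-1009*(-1/260))*(6*22*(1 + 2*(-3/2 - 3/2))) = -34 + 1009*(6*22*(1 + 2*(-3)))/260 = -34 + 1009*(6*22*(1 - 6))/260 = -34 + 1009*(6*22*(-5))/260 = -34 + (1009/260)*(-660) = -34 - 33297/13 = -33739/13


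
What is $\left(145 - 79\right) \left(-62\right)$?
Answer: $-4092$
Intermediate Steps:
$\left(145 - 79\right) \left(-62\right) = 66 \left(-62\right) = -4092$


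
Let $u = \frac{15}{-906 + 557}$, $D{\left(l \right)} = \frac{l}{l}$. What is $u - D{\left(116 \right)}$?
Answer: $- \frac{364}{349} \approx -1.043$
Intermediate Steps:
$D{\left(l \right)} = 1$
$u = - \frac{15}{349}$ ($u = \frac{15}{-349} = 15 \left(- \frac{1}{349}\right) = - \frac{15}{349} \approx -0.04298$)
$u - D{\left(116 \right)} = - \frac{15}{349} - 1 = - \frac{364}{349}$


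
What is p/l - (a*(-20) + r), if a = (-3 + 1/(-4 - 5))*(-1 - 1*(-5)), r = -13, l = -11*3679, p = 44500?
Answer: -86316187/364221 ≈ -236.99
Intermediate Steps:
l = -40469
a = -112/9 (a = (-3 + 1/(-9))*(-1 + 5) = (-3 - ⅑)*4 = -28/9*4 = -112/9 ≈ -12.444)
p/l - (a*(-20) + r) = 44500/(-40469) - (-112/9*(-20) - 13) = 44500*(-1/40469) - (2240/9 - 13) = -44500/40469 - 1*2123/9 = -44500/40469 - 2123/9 = -86316187/364221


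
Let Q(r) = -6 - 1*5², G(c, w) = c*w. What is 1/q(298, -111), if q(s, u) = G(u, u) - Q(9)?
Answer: 1/12352 ≈ 8.0959e-5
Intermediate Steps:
Q(r) = -31 (Q(r) = -6 - 1*25 = -6 - 25 = -31)
q(s, u) = 31 + u² (q(s, u) = u*u - 1*(-31) = u² + 31 = 31 + u²)
1/q(298, -111) = 1/(31 + (-111)²) = 1/(31 + 12321) = 1/12352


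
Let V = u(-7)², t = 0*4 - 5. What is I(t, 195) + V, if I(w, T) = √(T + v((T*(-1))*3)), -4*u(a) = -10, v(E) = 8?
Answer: 25/4 + √203 ≈ 20.498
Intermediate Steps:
t = -5 (t = 0 - 5 = -5)
u(a) = 5/2 (u(a) = -¼*(-10) = 5/2)
I(w, T) = √(8 + T) (I(w, T) = √(T + 8) = √(8 + T))
V = 25/4 (V = (5/2)² = 25/4 ≈ 6.2500)
I(t, 195) + V = √(8 + 195) + 25/4 = √203 + 25/4 = 25/4 + √203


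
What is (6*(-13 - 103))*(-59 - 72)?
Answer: 91176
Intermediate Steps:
(6*(-13 - 103))*(-59 - 72) = (6*(-116))*(-131) = -696*(-131) = 91176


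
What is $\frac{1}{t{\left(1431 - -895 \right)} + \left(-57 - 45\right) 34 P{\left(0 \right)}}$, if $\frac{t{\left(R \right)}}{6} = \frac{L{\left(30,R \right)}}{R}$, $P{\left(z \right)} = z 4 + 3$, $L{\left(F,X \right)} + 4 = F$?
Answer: $- \frac{1163}{12099774} \approx -9.6117 \cdot 10^{-5}$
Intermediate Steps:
$L{\left(F,X \right)} = -4 + F$
$P{\left(z \right)} = 3 + 4 z$ ($P{\left(z \right)} = 4 z + 3 = 3 + 4 z$)
$t{\left(R \right)} = \frac{156}{R}$ ($t{\left(R \right)} = 6 \frac{-4 + 30}{R} = 6 \frac{26}{R} = \frac{156}{R}$)
$\frac{1}{t{\left(1431 - -895 \right)} + \left(-57 - 45\right) 34 P{\left(0 \right)}} = \frac{1}{\frac{156}{1431 - -895} + \left(-57 - 45\right) 34 \left(3 + 4 \cdot 0\right)} = \frac{1}{\frac{156}{1431 + 895} + \left(-57 - 45\right) 34 \left(3 + 0\right)} = \frac{1}{\frac{156}{2326} + \left(-102\right) 34 \cdot 3} = \frac{1}{156 \cdot \frac{1}{2326} - 10404} = \frac{1}{\frac{78}{1163} - 10404} = \frac{1}{- \frac{12099774}{1163}} = - \frac{1163}{12099774}$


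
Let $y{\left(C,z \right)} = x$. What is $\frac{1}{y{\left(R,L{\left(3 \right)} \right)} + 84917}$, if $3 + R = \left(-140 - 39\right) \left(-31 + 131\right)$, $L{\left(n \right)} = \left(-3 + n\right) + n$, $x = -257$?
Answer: $\frac{1}{84660} \approx 1.1812 \cdot 10^{-5}$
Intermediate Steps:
$L{\left(n \right)} = -3 + 2 n$
$R = -17903$ ($R = -3 + \left(-140 - 39\right) \left(-31 + 131\right) = -3 - 17900 = -17903$)
$y{\left(C,z \right)} = -257$
$\frac{1}{y{\left(R,L{\left(3 \right)} \right)} + 84917} = \frac{1}{-257 + 84917} = \frac{1}{84660}$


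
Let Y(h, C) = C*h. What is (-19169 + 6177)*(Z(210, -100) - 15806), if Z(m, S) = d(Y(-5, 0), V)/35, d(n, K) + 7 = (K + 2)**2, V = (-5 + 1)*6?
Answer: 1025872448/5 ≈ 2.0517e+8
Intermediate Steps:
V = -24 (V = -4*6 = -24)
d(n, K) = -7 + (2 + K)**2 (d(n, K) = -7 + (K + 2)**2 = -7 + (2 + K)**2)
Z(m, S) = 477/35 (Z(m, S) = (-7 + (2 - 24)**2)/35 = (-7 + (-22)**2)*(1/35) = (-7 + 484)*(1/35) = 477*(1/35) = 477/35)
(-19169 + 6177)*(Z(210, -100) - 15806) = (-19169 + 6177)*(477/35 - 15806) = -12992*(-552733/35) = 1025872448/5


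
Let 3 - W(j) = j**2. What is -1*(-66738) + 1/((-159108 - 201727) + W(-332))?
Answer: 31437335327/471056 ≈ 66738.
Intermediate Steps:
W(j) = 3 - j**2
-1*(-66738) + 1/((-159108 - 201727) + W(-332)) = -1*(-66738) + 1/((-159108 - 201727) + (3 - 1*(-332)**2)) = 66738 + 1/(-360835 + (3 - 1*110224)) = 66738 + 1/(-360835 + (3 - 110224)) = 66738 + 1/(-360835 - 110221) = 66738 + 1/(-471056) = 66738 - 1/471056 = 31437335327/471056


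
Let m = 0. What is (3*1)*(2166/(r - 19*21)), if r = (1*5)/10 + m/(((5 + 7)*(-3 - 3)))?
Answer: -12996/797 ≈ -16.306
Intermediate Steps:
r = ½ (r = (1*5)/10 + 0/(((5 + 7)*(-3 - 3))) = 5*(⅒) + 0/((12*(-6))) = ½ + 0/(-72) = ½ + 0*(-1/72) = ½ + 0 = ½ ≈ 0.50000)
(3*1)*(2166/(r - 19*21)) = (3*1)*(2166/(½ - 19*21)) = 3*(2166/(½ - 399)) = 3*(2166/(-797/2)) = 3*(2166*(-2/797)) = 3*(-4332/797) = -12996/797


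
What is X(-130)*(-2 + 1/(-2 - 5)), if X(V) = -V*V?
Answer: 253500/7 ≈ 36214.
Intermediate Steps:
X(V) = -V**2
X(-130)*(-2 + 1/(-2 - 5)) = (-1*(-130)**2)*(-2 + 1/(-2 - 5)) = (-1*16900)*(-2 + 1/(-7)) = -16900*(-2 - 1/7) = -16900*(-15/7) = 253500/7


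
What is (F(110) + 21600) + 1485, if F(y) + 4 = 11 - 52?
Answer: 23040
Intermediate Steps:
F(y) = -45 (F(y) = -4 + (11 - 52) = -4 - 41 = -45)
(F(110) + 21600) + 1485 = (-45 + 21600) + 1485 = 21555 + 1485 = 23040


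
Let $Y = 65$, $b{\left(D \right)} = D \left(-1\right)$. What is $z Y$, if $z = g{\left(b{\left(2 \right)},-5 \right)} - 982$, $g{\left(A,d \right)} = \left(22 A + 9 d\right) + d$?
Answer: $-69940$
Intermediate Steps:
$b{\left(D \right)} = - D$
$g{\left(A,d \right)} = 10 d + 22 A$ ($g{\left(A,d \right)} = \left(9 d + 22 A\right) + d = 10 d + 22 A$)
$z = -1076$ ($z = \left(10 \left(-5\right) + 22 \left(\left(-1\right) 2\right)\right) - 982 = \left(-50 + 22 \left(-2\right)\right) - 982 = \left(-50 - 44\right) - 982 = -94 - 982 = -1076$)
$z Y = \left(-1076\right) 65 = -69940$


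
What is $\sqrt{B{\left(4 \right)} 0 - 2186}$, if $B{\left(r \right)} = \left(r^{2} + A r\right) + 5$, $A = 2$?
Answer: $i \sqrt{2186} \approx 46.755 i$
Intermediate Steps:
$B{\left(r \right)} = 5 + r^{2} + 2 r$ ($B{\left(r \right)} = \left(r^{2} + 2 r\right) + 5 = 5 + r^{2} + 2 r$)
$\sqrt{B{\left(4 \right)} 0 - 2186} = \sqrt{\left(5 + 4^{2} + 2 \cdot 4\right) 0 - 2186} = \sqrt{\left(5 + 16 + 8\right) 0 - 2186} = \sqrt{29 \cdot 0 - 2186} = \sqrt{0 - 2186} = \sqrt{-2186} = i \sqrt{2186}$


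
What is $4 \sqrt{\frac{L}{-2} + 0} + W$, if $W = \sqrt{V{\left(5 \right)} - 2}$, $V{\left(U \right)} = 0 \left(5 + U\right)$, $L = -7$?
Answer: $2 \sqrt{14} + i \sqrt{2} \approx 7.4833 + 1.4142 i$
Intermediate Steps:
$V{\left(U \right)} = 0$
$W = i \sqrt{2}$ ($W = \sqrt{0 - 2} = \sqrt{-2} = i \sqrt{2} \approx 1.4142 i$)
$4 \sqrt{\frac{L}{-2} + 0} + W = 4 \sqrt{- \frac{7}{-2} + 0} + i \sqrt{2} = 4 \sqrt{\left(-7\right) \left(- \frac{1}{2}\right) + 0} + i \sqrt{2} = 4 \sqrt{\frac{7}{2} + 0} + i \sqrt{2} = 4 \sqrt{\frac{7}{2}} + i \sqrt{2} = 4 \frac{\sqrt{14}}{2} + i \sqrt{2} = 2 \sqrt{14} + i \sqrt{2}$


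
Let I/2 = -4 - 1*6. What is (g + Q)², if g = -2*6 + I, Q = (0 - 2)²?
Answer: 784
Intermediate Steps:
I = -20 (I = 2*(-4 - 1*6) = 2*(-4 - 6) = 2*(-10) = -20)
Q = 4 (Q = (-2)² = 4)
g = -32 (g = -2*6 - 20 = -12 - 20 = -32)
(g + Q)² = (-32 + 4)² = (-28)² = 784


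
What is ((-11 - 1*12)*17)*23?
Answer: -8993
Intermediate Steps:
((-11 - 1*12)*17)*23 = ((-11 - 12)*17)*23 = -23*17*23 = -391*23 = -8993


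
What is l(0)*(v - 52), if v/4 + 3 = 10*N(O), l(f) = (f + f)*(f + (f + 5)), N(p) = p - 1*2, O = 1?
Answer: 0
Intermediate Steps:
N(p) = -2 + p (N(p) = p - 2 = -2 + p)
l(f) = 2*f*(5 + 2*f) (l(f) = (2*f)*(f + (5 + f)) = (2*f)*(5 + 2*f) = 2*f*(5 + 2*f))
v = -52 (v = -12 + 4*(10*(-2 + 1)) = -12 + 4*(10*(-1)) = -12 + 4*(-10) = -12 - 40 = -52)
l(0)*(v - 52) = (2*0*(5 + 2*0))*(-52 - 52) = (2*0*(5 + 0))*(-104) = (2*0*5)*(-104) = 0*(-104) = 0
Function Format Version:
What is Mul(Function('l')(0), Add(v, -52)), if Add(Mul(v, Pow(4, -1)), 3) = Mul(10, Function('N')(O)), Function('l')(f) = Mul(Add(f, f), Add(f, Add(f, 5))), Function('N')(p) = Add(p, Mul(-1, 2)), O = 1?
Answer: 0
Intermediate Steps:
Function('N')(p) = Add(-2, p) (Function('N')(p) = Add(p, -2) = Add(-2, p))
Function('l')(f) = Mul(2, f, Add(5, Mul(2, f))) (Function('l')(f) = Mul(Mul(2, f), Add(f, Add(5, f))) = Mul(Mul(2, f), Add(5, Mul(2, f))) = Mul(2, f, Add(5, Mul(2, f))))
v = -52 (v = Add(-12, Mul(4, Mul(10, Add(-2, 1)))) = Add(-12, Mul(4, Mul(10, -1))) = Add(-12, Mul(4, -10)) = Add(-12, -40) = -52)
Mul(Function('l')(0), Add(v, -52)) = Mul(Mul(2, 0, Add(5, Mul(2, 0))), Add(-52, -52)) = Mul(Mul(2, 0, Add(5, 0)), -104) = Mul(Mul(2, 0, 5), -104) = Mul(0, -104) = 0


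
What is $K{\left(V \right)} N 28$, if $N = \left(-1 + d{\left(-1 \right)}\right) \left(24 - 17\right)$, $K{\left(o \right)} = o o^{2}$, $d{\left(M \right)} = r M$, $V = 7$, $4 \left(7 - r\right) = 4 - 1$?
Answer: $-487403$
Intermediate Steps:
$r = \frac{25}{4}$ ($r = 7 - \frac{4 - 1}{4} = 7 - \frac{3}{4} = \frac{25}{4} \approx 6.25$)
$d{\left(M \right)} = \frac{25 M}{4}$
$K{\left(o \right)} = o^{3}$
$N = - \frac{203}{4}$ ($N = \left(-1 + \frac{25}{4} \left(-1\right)\right) \left(24 - 17\right) = \left(-1 - \frac{25}{4}\right) 7 = \left(- \frac{29}{4}\right) 7 = - \frac{203}{4} \approx -50.75$)
$K{\left(V \right)} N 28 = 7^{3} \left(- \frac{203}{4}\right) 28 = 343 \left(- \frac{203}{4}\right) 28 = \left(- \frac{69629}{4}\right) 28 = -487403$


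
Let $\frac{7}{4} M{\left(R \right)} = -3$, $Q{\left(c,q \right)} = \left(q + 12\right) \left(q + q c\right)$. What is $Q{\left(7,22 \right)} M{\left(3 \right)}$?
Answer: $- \frac{71808}{7} \approx -10258.0$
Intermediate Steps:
$Q{\left(c,q \right)} = \left(12 + q\right) \left(q + c q\right)$
$M{\left(R \right)} = - \frac{12}{7}$ ($M{\left(R \right)} = \frac{4}{7} \left(-3\right) = - \frac{12}{7}$)
$Q{\left(7,22 \right)} M{\left(3 \right)} = 22 \left(12 + 22 + 12 \cdot 7 + 7 \cdot 22\right) \left(- \frac{12}{7}\right) = 22 \left(12 + 22 + 84 + 154\right) \left(- \frac{12}{7}\right) = 22 \cdot 272 \left(- \frac{12}{7}\right) = 5984 \left(- \frac{12}{7}\right) = - \frac{71808}{7}$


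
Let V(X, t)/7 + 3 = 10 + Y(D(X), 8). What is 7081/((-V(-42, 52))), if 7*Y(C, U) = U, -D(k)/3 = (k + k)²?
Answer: -7081/57 ≈ -124.23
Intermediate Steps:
D(k) = -12*k² (D(k) = -3*(k + k)² = -3*4*k² = -12*k²)
Y(C, U) = U/7
V(X, t) = 57 (V(X, t) = -21 + 7*(10 + (⅐)*8) = -21 + 7*(10 + 8/7) = -21 + 7*(78/7) = -21 + 78 = 57)
7081/((-V(-42, 52))) = 7081/((-1*57)) = 7081/(-57) = 7081*(-1/57) = -7081/57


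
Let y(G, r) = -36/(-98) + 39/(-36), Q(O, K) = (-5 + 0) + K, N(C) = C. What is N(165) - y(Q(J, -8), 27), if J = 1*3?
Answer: 97441/588 ≈ 165.72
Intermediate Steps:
J = 3
Q(O, K) = -5 + K
y(G, r) = -421/588 (y(G, r) = -36*(-1/98) + 39*(-1/36) = 18/49 - 13/12 = -421/588)
N(165) - y(Q(J, -8), 27) = 165 - 1*(-421/588) = 165 + 421/588 = 97441/588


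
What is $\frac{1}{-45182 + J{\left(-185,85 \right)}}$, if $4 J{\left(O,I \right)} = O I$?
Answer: $- \frac{4}{196453} \approx -2.0361 \cdot 10^{-5}$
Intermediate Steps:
$J{\left(O,I \right)} = \frac{I O}{4}$ ($J{\left(O,I \right)} = \frac{O I}{4} = \frac{I O}{4}$)
$\frac{1}{-45182 + J{\left(-185,85 \right)}} = \frac{1}{-45182 + \frac{1}{4} \cdot 85 \left(-185\right)} = \frac{1}{-45182 - \frac{15725}{4}} = \frac{1}{- \frac{196453}{4}} = - \frac{4}{196453}$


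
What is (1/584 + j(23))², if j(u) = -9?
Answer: 27615025/341056 ≈ 80.969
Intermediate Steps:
(1/584 + j(23))² = (1/584 - 9)² = (-5255/584)² = 27615025/341056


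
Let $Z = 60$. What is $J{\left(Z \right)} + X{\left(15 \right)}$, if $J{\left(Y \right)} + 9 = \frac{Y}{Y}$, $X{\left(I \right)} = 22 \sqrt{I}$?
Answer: $-8 + 22 \sqrt{15} \approx 77.206$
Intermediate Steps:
$J{\left(Y \right)} = -8$ ($J{\left(Y \right)} = -9 + \frac{Y}{Y} = -9 + 1 = -8$)
$J{\left(Z \right)} + X{\left(15 \right)} = -8 + 22 \sqrt{15}$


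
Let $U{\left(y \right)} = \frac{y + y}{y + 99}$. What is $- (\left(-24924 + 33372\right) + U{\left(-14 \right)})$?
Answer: $- \frac{718052}{85} \approx -8447.7$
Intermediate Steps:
$U{\left(y \right)} = \frac{2 y}{99 + y}$
$- (\left(-24924 + 33372\right) + U{\left(-14 \right)}) = - (\left(-24924 + 33372\right) + 2 \left(-14\right) \frac{1}{99 - 14}) = - (8448 + 2 \left(-14\right) \frac{1}{85}) = - (8448 - \frac{28}{85}) = \left(-1\right) \frac{718052}{85} = - \frac{718052}{85}$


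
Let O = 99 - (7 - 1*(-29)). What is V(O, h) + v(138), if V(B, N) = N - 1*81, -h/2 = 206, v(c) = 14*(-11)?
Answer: -647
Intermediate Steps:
v(c) = -154
h = -412 (h = -2*206 = -412)
O = 63 (O = 99 - (7 + 29) = 99 - 1*36 = 99 - 36 = 63)
V(B, N) = -81 + N (V(B, N) = N - 81 = -81 + N)
V(O, h) + v(138) = (-81 - 412) - 154 = -493 - 154 = -647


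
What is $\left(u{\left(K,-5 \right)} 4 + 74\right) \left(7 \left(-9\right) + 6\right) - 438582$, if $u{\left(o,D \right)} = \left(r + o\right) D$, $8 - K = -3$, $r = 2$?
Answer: $-427980$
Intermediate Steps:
$K = 11$ ($K = 8 - -3 = 8 + 3 = 11$)
$u{\left(o,D \right)} = D \left(2 + o\right)$ ($u{\left(o,D \right)} = \left(2 + o\right) D = D \left(2 + o\right)$)
$\left(u{\left(K,-5 \right)} 4 + 74\right) \left(7 \left(-9\right) + 6\right) - 438582 = \left(- 5 \left(2 + 11\right) 4 + 74\right) \left(7 \left(-9\right) + 6\right) - 438582 = \left(\left(-5\right) 13 \cdot 4 + 74\right) \left(-63 + 6\right) - 438582 = \left(\left(-65\right) 4 + 74\right) \left(-57\right) - 438582 = \left(-260 + 74\right) \left(-57\right) - 438582 = \left(-186\right) \left(-57\right) - 438582 = 10602 - 438582 = -427980$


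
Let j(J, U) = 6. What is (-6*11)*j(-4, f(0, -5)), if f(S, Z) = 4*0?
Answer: -396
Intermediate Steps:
f(S, Z) = 0
(-6*11)*j(-4, f(0, -5)) = -6*11*6 = -66*6 = -396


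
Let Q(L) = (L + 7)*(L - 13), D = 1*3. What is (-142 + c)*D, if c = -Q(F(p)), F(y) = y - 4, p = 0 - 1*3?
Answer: -426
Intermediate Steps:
p = -3 (p = 0 - 3 = -3)
D = 3
F(y) = -4 + y
Q(L) = (-13 + L)*(7 + L) (Q(L) = (7 + L)*(-13 + L) = (-13 + L)*(7 + L))
c = 0 (c = -(-91 + (-4 - 3)² - 6*(-4 - 3)) = -(-91 + (-7)² - 6*(-7)) = -(-91 + 49 + 42) = -1*0 = 0)
(-142 + c)*D = (-142 + 0)*3 = -142*3 = -426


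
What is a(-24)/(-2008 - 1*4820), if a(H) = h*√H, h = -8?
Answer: 4*I*√6/1707 ≈ 0.0057399*I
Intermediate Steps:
a(H) = -8*√H
a(-24)/(-2008 - 1*4820) = (-16*I*√6)/(-2008 - 1*4820) = (-16*I*√6)/(-2008 - 4820) = -16*I*√6/(-6828) = -16*I*√6*(-1/6828) = 4*I*√6/1707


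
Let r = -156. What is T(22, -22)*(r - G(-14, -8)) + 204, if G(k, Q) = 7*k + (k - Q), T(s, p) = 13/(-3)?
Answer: 1288/3 ≈ 429.33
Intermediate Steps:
T(s, p) = -13/3 (T(s, p) = 13*(-⅓) = -13/3)
G(k, Q) = -Q + 8*k
T(22, -22)*(r - G(-14, -8)) + 204 = -13*(-156 - (-1*(-8) + 8*(-14)))/3 + 204 = -13*(-156 - (8 - 112))/3 + 204 = -13*(-156 - 1*(-104))/3 + 204 = -13*(-156 + 104)/3 + 204 = -13/3*(-52) + 204 = 676/3 + 204 = 1288/3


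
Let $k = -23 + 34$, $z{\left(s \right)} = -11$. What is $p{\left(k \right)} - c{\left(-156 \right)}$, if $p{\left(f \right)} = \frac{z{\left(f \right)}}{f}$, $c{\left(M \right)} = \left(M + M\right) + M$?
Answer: $467$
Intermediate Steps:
$k = 11$
$c{\left(M \right)} = 3 M$ ($c{\left(M \right)} = 2 M + M = 3 M$)
$p{\left(f \right)} = - \frac{11}{f}$
$p{\left(k \right)} - c{\left(-156 \right)} = - \frac{11}{11} - 3 \left(-156\right) = \left(-11\right) \frac{1}{11} - -468 = -1 + 468 = 467$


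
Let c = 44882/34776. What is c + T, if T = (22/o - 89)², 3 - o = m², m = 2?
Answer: 214259989/17388 ≈ 12322.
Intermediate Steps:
o = -1 (o = 3 - 1*2² = 3 - 1*4 = 3 - 4 = -1)
c = 22441/17388 (c = 44882*(1/34776) = 22441/17388 ≈ 1.2906)
T = 12321 (T = (22/(-1) - 89)² = (22*(-1) - 89)² = (-22 - 89)² = (-111)² = 12321)
c + T = 22441/17388 + 12321 = 214259989/17388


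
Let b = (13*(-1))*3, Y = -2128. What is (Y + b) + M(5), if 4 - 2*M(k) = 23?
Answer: -4353/2 ≈ -2176.5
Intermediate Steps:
M(k) = -19/2 (M(k) = 2 - ½*23 = 2 - 23/2 = -19/2)
b = -39 (b = -13*3 = -39)
(Y + b) + M(5) = (-2128 - 39) - 19/2 = -2167 - 19/2 = -4353/2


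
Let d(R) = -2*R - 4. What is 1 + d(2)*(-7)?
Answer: 57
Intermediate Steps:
d(R) = -4 - 2*R
1 + d(2)*(-7) = 1 + (-4 - 2*2)*(-7) = 1 + (-4 - 4)*(-7) = 1 - 8*(-7) = 1 + 56 = 57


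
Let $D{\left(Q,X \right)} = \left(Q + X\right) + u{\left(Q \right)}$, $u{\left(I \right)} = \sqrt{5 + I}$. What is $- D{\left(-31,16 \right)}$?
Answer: $15 - i \sqrt{26} \approx 15.0 - 5.099 i$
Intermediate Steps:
$D{\left(Q,X \right)} = Q + X + \sqrt{5 + Q}$ ($D{\left(Q,X \right)} = \left(Q + X\right) + \sqrt{5 + Q} = Q + X + \sqrt{5 + Q}$)
$- D{\left(-31,16 \right)} = - (-31 + 16 + \sqrt{5 - 31}) = - (-31 + 16 + \sqrt{-26}) = - (-31 + 16 + i \sqrt{26}) = - (-15 + i \sqrt{26}) = 15 - i \sqrt{26}$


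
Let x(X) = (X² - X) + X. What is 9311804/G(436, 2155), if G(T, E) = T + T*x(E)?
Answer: 2327951/506198834 ≈ 0.0045989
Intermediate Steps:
x(X) = X²
G(T, E) = T + T*E²
9311804/G(436, 2155) = 9311804/((436*(1 + 2155²))) = 9311804/((436*(1 + 4644025))) = 9311804/((436*4644026)) = 9311804/2024795336 = 9311804*(1/2024795336) = 2327951/506198834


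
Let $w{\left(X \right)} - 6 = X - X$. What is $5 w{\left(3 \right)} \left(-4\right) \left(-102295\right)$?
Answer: $12275400$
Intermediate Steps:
$w{\left(X \right)} = 6$ ($w{\left(X \right)} = 6 + \left(X - X\right) = 6 + 0 = 6$)
$5 w{\left(3 \right)} \left(-4\right) \left(-102295\right) = 5 \cdot 6 \left(-4\right) \left(-102295\right) = 30 \left(-4\right) \left(-102295\right) = \left(-120\right) \left(-102295\right) = 12275400$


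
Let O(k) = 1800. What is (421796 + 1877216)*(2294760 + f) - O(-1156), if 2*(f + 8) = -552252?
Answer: 4640845395712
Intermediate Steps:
f = -276134 (f = -8 + (½)*(-552252) = -8 - 276126 = -276134)
(421796 + 1877216)*(2294760 + f) - O(-1156) = (421796 + 1877216)*(2294760 - 276134) - 1*1800 = 2299012*2018626 - 1800 = 4640845397512 - 1800 = 4640845395712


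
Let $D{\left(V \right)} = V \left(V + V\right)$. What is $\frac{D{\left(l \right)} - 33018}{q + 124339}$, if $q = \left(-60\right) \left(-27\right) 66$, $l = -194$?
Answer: $\frac{42254}{231259} \approx 0.18271$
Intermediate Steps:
$D{\left(V \right)} = 2 V^{2}$ ($D{\left(V \right)} = V 2 V = 2 V^{2}$)
$q = 106920$ ($q = 1620 \cdot 66 = 106920$)
$\frac{D{\left(l \right)} - 33018}{q + 124339} = \frac{2 \left(-194\right)^{2} - 33018}{106920 + 124339} = \frac{2 \cdot 37636 - 33018}{231259} = \left(75272 - 33018\right) \frac{1}{231259} = 42254 \cdot \frac{1}{231259} = \frac{42254}{231259}$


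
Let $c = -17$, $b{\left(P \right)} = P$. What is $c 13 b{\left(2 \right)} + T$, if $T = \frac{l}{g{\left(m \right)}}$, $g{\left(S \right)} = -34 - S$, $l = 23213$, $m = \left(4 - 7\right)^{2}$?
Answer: $- \frac{42219}{43} \approx -981.84$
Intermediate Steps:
$m = 9$ ($m = \left(-3\right)^{2} = 9$)
$T = - \frac{23213}{43}$ ($T = \frac{23213}{-34 - 9} = \frac{23213}{-43} = 23213 \left(- \frac{1}{43}\right) = - \frac{23213}{43} \approx -539.84$)
$c 13 b{\left(2 \right)} + T = \left(-17\right) 13 \cdot 2 - \frac{23213}{43} = \left(-221\right) 2 - \frac{23213}{43} = -442 - \frac{23213}{43} = - \frac{42219}{43}$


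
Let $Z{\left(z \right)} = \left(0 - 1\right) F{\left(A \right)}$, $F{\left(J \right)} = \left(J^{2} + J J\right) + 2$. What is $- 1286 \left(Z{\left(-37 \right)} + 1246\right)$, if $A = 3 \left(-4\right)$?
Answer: $-1229416$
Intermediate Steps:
$A = -12$
$F{\left(J \right)} = 2 + 2 J^{2}$ ($F{\left(J \right)} = \left(J^{2} + J^{2}\right) + 2 = 2 J^{2} + 2 = 2 + 2 J^{2}$)
$Z{\left(z \right)} = -290$ ($Z{\left(z \right)} = \left(0 - 1\right) \left(2 + 2 \left(-12\right)^{2}\right) = - (2 + 2 \cdot 144) = - (2 + 288) = \left(-1\right) 290 = -290$)
$- 1286 \left(Z{\left(-37 \right)} + 1246\right) = - 1286 \left(-290 + 1246\right) = \left(-1286\right) 956 = -1229416$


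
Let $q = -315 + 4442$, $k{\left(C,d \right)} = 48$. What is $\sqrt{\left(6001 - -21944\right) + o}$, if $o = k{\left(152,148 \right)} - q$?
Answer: $\sqrt{23866} \approx 154.49$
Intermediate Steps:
$q = 4127$
$o = -4079$ ($o = 48 - 4127 = -4079$)
$\sqrt{\left(6001 - -21944\right) + o} = \sqrt{\left(6001 - -21944\right) - 4079} = \sqrt{\left(6001 + 21944\right) - 4079} = \sqrt{27945 - 4079} = \sqrt{23866}$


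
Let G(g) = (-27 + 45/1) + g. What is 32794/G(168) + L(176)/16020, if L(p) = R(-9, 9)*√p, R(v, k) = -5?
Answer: 16397/93 - √11/801 ≈ 176.31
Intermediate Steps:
G(g) = 18 + g (G(g) = (-27 + 45*1) + g = (-27 + 45) + g = 18 + g)
L(p) = -5*√p
32794/G(168) + L(176)/16020 = 32794/(18 + 168) - 20*√11/16020 = 32794/186 - 20*√11*(1/16020) = 32794*(1/186) - 20*√11*(1/16020) = 16397/93 - √11/801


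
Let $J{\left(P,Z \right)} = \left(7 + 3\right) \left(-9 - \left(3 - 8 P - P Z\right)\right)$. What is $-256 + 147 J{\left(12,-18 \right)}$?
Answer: $-194296$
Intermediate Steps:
$J{\left(P,Z \right)} = -120 + 80 P + 10 P Z$ ($J{\left(P,Z \right)} = 10 \left(-9 + \left(-3 + 8 P + P Z\right)\right) = 10 \left(-12 + 8 P + P Z\right) = -120 + 80 P + 10 P Z$)
$-256 + 147 J{\left(12,-18 \right)} = -256 + 147 \left(-120 + 80 \cdot 12 + 10 \cdot 12 \left(-18\right)\right) = -256 + 147 \left(-120 + 960 - 2160\right) = -256 + 147 \left(-1320\right) = -256 - 194040 = -194296$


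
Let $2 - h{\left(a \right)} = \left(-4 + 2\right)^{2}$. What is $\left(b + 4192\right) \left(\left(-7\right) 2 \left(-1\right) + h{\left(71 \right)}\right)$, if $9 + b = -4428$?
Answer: $-2940$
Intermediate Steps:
$b = -4437$ ($b = -9 - 4428 = -4437$)
$h{\left(a \right)} = -2$ ($h{\left(a \right)} = 2 - \left(-4 + 2\right)^{2} = 2 - \left(-2\right)^{2} = 2 - 4 = -2$)
$\left(b + 4192\right) \left(\left(-7\right) 2 \left(-1\right) + h{\left(71 \right)}\right) = \left(-4437 + 4192\right) \left(\left(-7\right) 2 \left(-1\right) - 2\right) = - 245 \left(\left(-14\right) \left(-1\right) - 2\right) = - 245 \left(14 - 2\right) = \left(-245\right) 12 = -2940$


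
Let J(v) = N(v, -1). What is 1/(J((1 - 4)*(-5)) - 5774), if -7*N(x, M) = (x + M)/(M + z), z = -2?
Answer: -3/17320 ≈ -0.00017321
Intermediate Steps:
N(x, M) = -(M + x)/(7*(-2 + M)) (N(x, M) = -(x + M)/(7*(M - 2)) = -(M + x)/(7*(-2 + M)))
J(v) = -1/21 + v/21 (J(v) = (-1*(-1) - v)/(7*(-2 - 1)) = (⅐)*(1 - v)/(-3) = (⅐)*(-⅓)*(1 - v) = -1/21 + v/21)
1/(J((1 - 4)*(-5)) - 5774) = 1/((-1/21 + ((1 - 4)*(-5))/21) - 5774) = 1/((-1/21 + (-3*(-5))/21) - 5774) = 1/((-1/21 + (1/21)*15) - 5774) = 1/((-1/21 + 5/7) - 5774) = 1/(⅔ - 5774) = 1/(-17320/3) = -3/17320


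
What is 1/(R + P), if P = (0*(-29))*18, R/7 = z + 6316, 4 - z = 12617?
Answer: -1/44079 ≈ -2.2687e-5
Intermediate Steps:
z = -12613 (z = 4 - 1*12617 = 4 - 12617 = -12613)
R = -44079 (R = 7*(-12613 + 6316) = 7*(-6297) = -44079)
P = 0 (P = 0*18 = 0)
1/(R + P) = 1/(-44079 + 0) = 1/(-44079) = -1/44079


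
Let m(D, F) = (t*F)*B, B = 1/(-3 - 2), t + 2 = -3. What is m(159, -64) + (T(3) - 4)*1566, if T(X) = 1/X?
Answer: -5806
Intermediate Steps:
t = -5 (t = -2 - 3 = -5)
B = -1/5 (B = 1/(-5) = -1/5 ≈ -0.20000)
m(D, F) = F (m(D, F) = -5*F*(-1/5) = F)
m(159, -64) + (T(3) - 4)*1566 = -64 + (1/3 - 4)*1566 = -64 - 11/3*1566 = -64 - 5742 = -5806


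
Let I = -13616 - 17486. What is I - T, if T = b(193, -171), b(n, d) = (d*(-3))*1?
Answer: -31615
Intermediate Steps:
b(n, d) = -3*d (b(n, d) = -3*d*1 = -3*d)
T = 513 (T = -3*(-171) = 513)
I = -31102
I - T = -31102 - 1*513 = -31102 - 513 = -31615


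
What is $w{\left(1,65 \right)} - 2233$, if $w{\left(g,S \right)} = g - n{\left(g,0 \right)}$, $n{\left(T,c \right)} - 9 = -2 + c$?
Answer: $-2239$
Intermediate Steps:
$n{\left(T,c \right)} = 7 + c$ ($n{\left(T,c \right)} = 9 + \left(-2 + c\right) = 7 + c$)
$w{\left(g,S \right)} = -7 + g$ ($w{\left(g,S \right)} = g - \left(7 + 0\right) = g - 7 = -7 + g$)
$w{\left(1,65 \right)} - 2233 = \left(-7 + 1\right) - 2233 = -6 - 2233 = -2239$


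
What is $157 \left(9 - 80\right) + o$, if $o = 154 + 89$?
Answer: $-10904$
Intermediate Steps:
$o = 243$
$157 \left(9 - 80\right) + o = 157 \left(9 - 80\right) + 243 = 157 \left(-71\right) + 243 = -11147 + 243 = -10904$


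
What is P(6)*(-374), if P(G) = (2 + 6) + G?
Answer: -5236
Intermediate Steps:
P(G) = 8 + G
P(6)*(-374) = (8 + 6)*(-374) = 14*(-374) = -5236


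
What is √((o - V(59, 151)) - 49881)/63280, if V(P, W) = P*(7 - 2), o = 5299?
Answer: I*√44877/63280 ≈ 0.0033477*I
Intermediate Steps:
V(P, W) = 5*P (V(P, W) = P*5 = 5*P)
√((o - V(59, 151)) - 49881)/63280 = √((5299 - 5*59) - 49881)/63280 = √((5299 - 1*295) - 49881)*(1/63280) = √((5299 - 295) - 49881)*(1/63280) = √(5004 - 49881)*(1/63280) = √(-44877)*(1/63280) = (I*√44877)*(1/63280) = I*√44877/63280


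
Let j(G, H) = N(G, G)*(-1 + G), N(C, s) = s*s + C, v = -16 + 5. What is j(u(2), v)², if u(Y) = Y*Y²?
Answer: 254016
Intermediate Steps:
u(Y) = Y³
v = -11
N(C, s) = C + s² (N(C, s) = s² + C = C + s²)
j(G, H) = (-1 + G)*(G + G²) (j(G, H) = (G + G²)*(-1 + G) = (-1 + G)*(G + G²))
j(u(2), v)² = ((2³)³ - 1*2³)² = (8³ - 1*8)² = (512 - 8)² = 504² = 254016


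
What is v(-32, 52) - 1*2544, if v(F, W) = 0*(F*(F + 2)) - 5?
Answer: -2549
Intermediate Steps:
v(F, W) = -5 (v(F, W) = 0*(F*(2 + F)) - 5 = 0 - 5 = -5)
v(-32, 52) - 1*2544 = -5 - 1*2544 = -5 - 2544 = -2549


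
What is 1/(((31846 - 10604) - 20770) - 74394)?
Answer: -1/73922 ≈ -1.3528e-5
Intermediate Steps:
1/(((31846 - 10604) - 20770) - 74394) = 1/((21242 - 20770) - 74394) = 1/(472 - 74394) = 1/(-73922) = -1/73922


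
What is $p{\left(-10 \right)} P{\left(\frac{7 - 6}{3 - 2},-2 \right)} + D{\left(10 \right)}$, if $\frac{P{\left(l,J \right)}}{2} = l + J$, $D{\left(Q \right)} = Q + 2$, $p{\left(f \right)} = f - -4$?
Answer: $24$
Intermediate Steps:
$p{\left(f \right)} = 4 + f$ ($p{\left(f \right)} = f + 4 = 4 + f$)
$D{\left(Q \right)} = 2 + Q$
$P{\left(l,J \right)} = 2 J + 2 l$ ($P{\left(l,J \right)} = 2 \left(l + J\right) = 2 \left(J + l\right) = 2 J + 2 l$)
$p{\left(-10 \right)} P{\left(\frac{7 - 6}{3 - 2},-2 \right)} + D{\left(10 \right)} = \left(4 - 10\right) \left(2 \left(-2\right) + 2 \frac{7 - 6}{3 - 2}\right) + \left(2 + 10\right) = - 6 \left(-4 + 2 \cdot 1 \cdot 1^{-1}\right) + 12 = - 6 \left(-4 + 2 \cdot 1 \cdot 1\right) + 12 = - 6 \left(-4 + 2 \cdot 1\right) + 12 = - 6 \left(-4 + 2\right) + 12 = \left(-6\right) \left(-2\right) + 12 = 12 + 12 = 24$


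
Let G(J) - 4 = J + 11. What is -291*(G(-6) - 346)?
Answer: 98067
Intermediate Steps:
G(J) = 15 + J (G(J) = 4 + (J + 11) = 4 + (11 + J) = 15 + J)
-291*(G(-6) - 346) = -291*((15 - 6) - 346) = -291*(9 - 346) = -291*(-337) = 98067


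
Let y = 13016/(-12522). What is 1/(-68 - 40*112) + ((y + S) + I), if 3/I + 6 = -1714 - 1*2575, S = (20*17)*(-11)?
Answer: -50836683849751/13588916140 ≈ -3741.0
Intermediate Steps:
S = -3740 (S = 340*(-11) = -3740)
I = -3/4295 (I = 3/(-6 + (-1714 - 1*2575)) = 3/(-6 + (-1714 - 2575)) = 3/(-6 - 4289) = 3/(-4295) = 3*(-1/4295) = -3/4295 ≈ -0.00069849)
y = -6508/6261 (y = 13016*(-1/12522) = -6508/6261 ≈ -1.0394)
1/(-68 - 40*112) + ((y + S) + I) = 1/(-68 - 40*112) + ((-6508/6261 - 3740) - 3/4295) = 1/(-68 - 4480) + (-23422648/6261 - 3/4295) = 1/(-4548) - 100600291943/26890995 = -1/4548 - 100600291943/26890995 = -50836683849751/13588916140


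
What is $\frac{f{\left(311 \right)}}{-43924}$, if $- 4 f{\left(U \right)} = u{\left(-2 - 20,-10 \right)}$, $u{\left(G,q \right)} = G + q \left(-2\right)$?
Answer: $- \frac{1}{87848} \approx -1.1383 \cdot 10^{-5}$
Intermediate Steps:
$u{\left(G,q \right)} = G - 2 q$
$f{\left(U \right)} = \frac{1}{2}$ ($f{\left(U \right)} = - \frac{\left(-2 - 20\right) - -20}{4} = - \frac{\left(-2 - 20\right) + 20}{4} = - \frac{-22 + 20}{4} = \left(- \frac{1}{4}\right) \left(-2\right) = \frac{1}{2}$)
$\frac{f{\left(311 \right)}}{-43924} = \frac{1}{2 \left(-43924\right)} = \frac{1}{2} \left(- \frac{1}{43924}\right) = - \frac{1}{87848}$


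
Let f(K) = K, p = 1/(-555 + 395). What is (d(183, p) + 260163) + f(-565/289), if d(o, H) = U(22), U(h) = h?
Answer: 75192900/289 ≈ 2.6018e+5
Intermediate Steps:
p = -1/160 (p = 1/(-160) = -1/160 ≈ -0.0062500)
d(o, H) = 22
(d(183, p) + 260163) + f(-565/289) = (22 + 260163) - 565/289 = 260185 - 565*1/289 = 260185 - 565/289 = 75192900/289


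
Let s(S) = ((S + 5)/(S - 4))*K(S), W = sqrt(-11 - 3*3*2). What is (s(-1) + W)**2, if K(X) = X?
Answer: -709/25 + 8*I*sqrt(29)/5 ≈ -28.36 + 8.6163*I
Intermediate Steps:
W = I*sqrt(29) (W = sqrt(-11 - 9*2) = sqrt(-11 - 18) = sqrt(-29) = I*sqrt(29) ≈ 5.3852*I)
s(S) = S*(5 + S)/(-4 + S) (s(S) = ((S + 5)/(S - 4))*S = ((5 + S)/(-4 + S))*S = S*(5 + S)/(-4 + S))
(s(-1) + W)**2 = (-(5 - 1)/(-4 - 1) + I*sqrt(29))**2 = (-1*4/(-5) + I*sqrt(29))**2 = (-1*(-1/5)*4 + I*sqrt(29))**2 = (4/5 + I*sqrt(29))**2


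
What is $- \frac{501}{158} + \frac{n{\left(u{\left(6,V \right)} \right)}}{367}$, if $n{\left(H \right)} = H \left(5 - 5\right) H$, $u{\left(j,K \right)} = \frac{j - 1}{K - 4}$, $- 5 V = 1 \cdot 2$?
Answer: $- \frac{501}{158} \approx -3.1709$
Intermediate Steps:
$V = - \frac{2}{5}$ ($V = - \frac{1 \cdot 2}{5} = \left(- \frac{1}{5}\right) 2 = - \frac{2}{5} \approx -0.4$)
$u{\left(j,K \right)} = \frac{-1 + j}{-4 + K}$
$n{\left(H \right)} = 0$ ($n{\left(H \right)} = H \left(5 - 5\right) H = H 0 H = H 0 = 0$)
$- \frac{501}{158} + \frac{n{\left(u{\left(6,V \right)} \right)}}{367} = - \frac{501}{158} + \frac{0}{367} = \left(-501\right) \frac{1}{158} + 0 \cdot \frac{1}{367} = - \frac{501}{158} + 0 = - \frac{501}{158}$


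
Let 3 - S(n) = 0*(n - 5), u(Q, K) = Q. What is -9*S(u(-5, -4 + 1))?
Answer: -27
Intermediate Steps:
S(n) = 3 (S(n) = 3 - 0*(n - 5) = 3 - 0*(-5 + n) = 3 - 1*0 = 3 + 0 = 3)
-9*S(u(-5, -4 + 1)) = -9*3 = -27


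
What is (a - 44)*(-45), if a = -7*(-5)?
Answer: 405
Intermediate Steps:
a = 35
(a - 44)*(-45) = (35 - 44)*(-45) = -9*(-45) = 405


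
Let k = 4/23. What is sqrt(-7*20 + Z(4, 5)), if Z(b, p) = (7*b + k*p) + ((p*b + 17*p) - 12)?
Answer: I*sqrt(9591)/23 ≈ 4.258*I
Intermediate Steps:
k = 4/23 (k = 4*(1/23) = 4/23 ≈ 0.17391)
Z(b, p) = -12 + 7*b + 395*p/23 + b*p (Z(b, p) = (7*b + 4*p/23) + ((p*b + 17*p) - 12) = (7*b + 4*p/23) + ((b*p + 17*p) - 12) = (7*b + 4*p/23) + ((17*p + b*p) - 12) = (7*b + 4*p/23) + (-12 + 17*p + b*p) = -12 + 7*b + 395*p/23 + b*p)
sqrt(-7*20 + Z(4, 5)) = sqrt(-7*20 + (-12 + 7*4 + (395/23)*5 + 4*5)) = sqrt(-140 + (-12 + 28 + 1975/23 + 20)) = sqrt(-140 + 2803/23) = sqrt(-417/23) = I*sqrt(9591)/23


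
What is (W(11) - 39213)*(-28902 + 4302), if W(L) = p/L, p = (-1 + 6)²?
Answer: 10610422800/11 ≈ 9.6458e+8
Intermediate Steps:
p = 25 (p = 5² = 25)
W(L) = 25/L
(W(11) - 39213)*(-28902 + 4302) = (25/11 - 39213)*(-28902 + 4302) = (25*(1/11) - 39213)*(-24600) = (25/11 - 39213)*(-24600) = -431318/11*(-24600) = 10610422800/11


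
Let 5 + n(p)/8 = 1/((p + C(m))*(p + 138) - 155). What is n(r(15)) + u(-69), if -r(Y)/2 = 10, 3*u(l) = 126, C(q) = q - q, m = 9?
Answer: 5022/2515 ≈ 1.9968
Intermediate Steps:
C(q) = 0
u(l) = 42 (u(l) = (⅓)*126 = 42)
r(Y) = -20 (r(Y) = -2*10 = -20)
n(p) = -40 + 8/(-155 + p*(138 + p)) (n(p) = -40 + 8/((p + 0)*(p + 138) - 155) = -40 + 8/(p*(138 + p) - 155) = -40 + 8/(-155 + p*(138 + p)))
n(r(15)) + u(-69) = 8*(776 - 690*(-20) - 5*(-20)²)/(-155 + (-20)² + 138*(-20)) + 42 = 8*(776 + 13800 - 5*400)/(-155 + 400 - 2760) + 42 = 8*(776 + 13800 - 2000)/(-2515) + 42 = 8*(-1/2515)*12576 + 42 = -100608/2515 + 42 = 5022/2515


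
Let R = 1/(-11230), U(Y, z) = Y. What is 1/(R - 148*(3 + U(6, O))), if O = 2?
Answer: -11230/14958361 ≈ -0.00075075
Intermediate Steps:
R = -1/11230 ≈ -8.9047e-5
1/(R - 148*(3 + U(6, O))) = 1/(-1/11230 - 148*(3 + 6)) = 1/(-1/11230 - 148*9) = 1/(-1/11230 - 1332) = 1/(-14958361/11230) = -11230/14958361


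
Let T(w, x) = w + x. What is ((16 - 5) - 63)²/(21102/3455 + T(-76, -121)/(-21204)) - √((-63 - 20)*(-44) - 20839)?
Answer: 198094553280/448127443 - I*√17187 ≈ 442.05 - 131.1*I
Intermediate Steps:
((16 - 5) - 63)²/(21102/3455 + T(-76, -121)/(-21204)) - √((-63 - 20)*(-44) - 20839) = ((16 - 5) - 63)²/(21102/3455 + (-76 - 121)/(-21204)) - √((-63 - 20)*(-44) - 20839) = (11 - 63)²/(21102*(1/3455) - 197*(-1/21204)) - √(-83*(-44) - 20839) = (-52)²/(21102/3455 + 197/21204) - √(3652 - 20839) = 2704/(448127443/73259820) - √(-17187) = 2704*(73259820/448127443) - I*√17187 = 198094553280/448127443 - I*√17187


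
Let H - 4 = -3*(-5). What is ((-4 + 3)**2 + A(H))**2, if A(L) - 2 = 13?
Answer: 256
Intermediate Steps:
H = 19 (H = 4 - 3*(-5) = 4 + 15 = 19)
A(L) = 15 (A(L) = 2 + 13 = 15)
((-4 + 3)**2 + A(H))**2 = ((-4 + 3)**2 + 15)**2 = ((-1)**2 + 15)**2 = (1 + 15)**2 = 16**2 = 256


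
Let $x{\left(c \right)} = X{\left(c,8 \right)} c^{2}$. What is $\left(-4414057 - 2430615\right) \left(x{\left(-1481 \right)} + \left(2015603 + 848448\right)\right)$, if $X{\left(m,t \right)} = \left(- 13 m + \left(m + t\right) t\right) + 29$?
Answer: $-112585852485881088$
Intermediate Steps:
$X{\left(m,t \right)} = 29 - 13 m + t \left(m + t\right)$ ($X{\left(m,t \right)} = \left(- 13 m + t \left(m + t\right)\right) + 29 = 29 - 13 m + t \left(m + t\right)$)
$x{\left(c \right)} = c^{2} \left(93 - 5 c\right)$ ($x{\left(c \right)} = \left(29 + 8^{2} - 13 c + c 8\right) c^{2} = \left(29 + 64 - 13 c + 8 c\right) c^{2} = \left(93 - 5 c\right) c^{2} = c^{2} \left(93 - 5 c\right)$)
$\left(-4414057 - 2430615\right) \left(x{\left(-1481 \right)} + \left(2015603 + 848448\right)\right) = \left(-4414057 - 2430615\right) \left(\left(-1481\right)^{2} \left(93 - -7405\right) + \left(2015603 + 848448\right)\right) = - 6844672 \left(2193361 \left(93 + 7405\right) + 2864051\right) = - 6844672 \left(2193361 \cdot 7498 + 2864051\right) = - 6844672 \left(16445820778 + 2864051\right) = \left(-6844672\right) 16448684829 = -112585852485881088$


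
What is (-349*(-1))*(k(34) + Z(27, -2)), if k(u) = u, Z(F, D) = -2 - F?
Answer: 1745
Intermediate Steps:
(-349*(-1))*(k(34) + Z(27, -2)) = (-349*(-1))*(34 + (-2 - 1*27)) = 349*(34 + (-2 - 27)) = 349*(34 - 29) = 349*5 = 1745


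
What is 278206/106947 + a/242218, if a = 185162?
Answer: 43594510661/12952244223 ≈ 3.3658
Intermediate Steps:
278206/106947 + a/242218 = 278206/106947 + 185162/242218 = 278206*(1/106947) + 185162*(1/242218) = 278206/106947 + 92581/121109 = 43594510661/12952244223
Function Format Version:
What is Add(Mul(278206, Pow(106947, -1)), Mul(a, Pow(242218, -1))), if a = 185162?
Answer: Rational(43594510661, 12952244223) ≈ 3.3658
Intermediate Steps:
Add(Mul(278206, Pow(106947, -1)), Mul(a, Pow(242218, -1))) = Add(Mul(278206, Pow(106947, -1)), Mul(185162, Pow(242218, -1))) = Add(Mul(278206, Rational(1, 106947)), Mul(185162, Rational(1, 242218))) = Add(Rational(278206, 106947), Rational(92581, 121109)) = Rational(43594510661, 12952244223)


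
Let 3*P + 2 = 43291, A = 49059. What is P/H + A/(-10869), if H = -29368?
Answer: -1597600759/319200792 ≈ -5.0050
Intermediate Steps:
P = 43289/3 (P = -2/3 + (1/3)*43291 = -2/3 + 43291/3 = 43289/3 ≈ 14430.)
P/H + A/(-10869) = (43289/3)/(-29368) + 49059/(-10869) = (43289/3)*(-1/29368) + 49059*(-1/10869) = -43289/88104 - 16353/3623 = -1597600759/319200792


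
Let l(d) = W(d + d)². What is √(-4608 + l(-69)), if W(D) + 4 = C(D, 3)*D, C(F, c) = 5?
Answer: 2*√119257 ≈ 690.67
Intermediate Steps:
W(D) = -4 + 5*D
l(d) = (-4 + 10*d)² (l(d) = (-4 + 5*(d + d))² = (-4 + 5*(2*d))² = (-4 + 10*d)²)
√(-4608 + l(-69)) = √(-4608 + 4*(-2 + 5*(-69))²) = √(-4608 + 4*(-2 - 345)²) = √(-4608 + 4*(-347)²) = √(-4608 + 4*120409) = √(-4608 + 481636) = √477028 = 2*√119257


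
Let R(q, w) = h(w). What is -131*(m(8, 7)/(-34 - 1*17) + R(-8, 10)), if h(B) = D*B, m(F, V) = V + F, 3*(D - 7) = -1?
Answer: -443435/51 ≈ -8694.8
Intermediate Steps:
D = 20/3 (D = 7 + (⅓)*(-1) = 7 - ⅓ = 20/3 ≈ 6.6667)
m(F, V) = F + V
h(B) = 20*B/3
R(q, w) = 20*w/3
-131*(m(8, 7)/(-34 - 1*17) + R(-8, 10)) = -131*((8 + 7)/(-34 - 1*17) + (20/3)*10) = -131*(15/(-34 - 17) + 200/3) = -131*(15/(-51) + 200/3) = -131*(15*(-1/51) + 200/3) = -131*(-5/17 + 200/3) = -131*3385/51 = -443435/51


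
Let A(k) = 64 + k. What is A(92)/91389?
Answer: 52/30463 ≈ 0.0017070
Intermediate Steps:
A(92)/91389 = (64 + 92)/91389 = 156*(1/91389) = 52/30463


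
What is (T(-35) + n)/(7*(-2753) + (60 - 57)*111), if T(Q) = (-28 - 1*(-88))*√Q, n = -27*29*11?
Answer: 8613/18938 - 30*I*√35/9469 ≈ 0.4548 - 0.018744*I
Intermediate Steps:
n = -8613 (n = -783*11 = -8613)
T(Q) = 60*√Q (T(Q) = (-28 + 88)*√Q = 60*√Q)
(T(-35) + n)/(7*(-2753) + (60 - 57)*111) = (60*√(-35) - 8613)/(7*(-2753) + (60 - 57)*111) = (60*(I*√35) - 8613)/(-19271 + 3*111) = (60*I*√35 - 8613)/(-19271 + 333) = (-8613 + 60*I*√35)/(-18938) = (-8613 + 60*I*√35)*(-1/18938) = 8613/18938 - 30*I*√35/9469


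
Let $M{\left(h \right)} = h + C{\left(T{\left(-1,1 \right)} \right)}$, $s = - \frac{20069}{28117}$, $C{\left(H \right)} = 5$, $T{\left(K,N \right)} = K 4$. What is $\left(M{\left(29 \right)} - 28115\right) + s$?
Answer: $- \frac{789573546}{28117} \approx -28082.0$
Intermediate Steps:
$T{\left(K,N \right)} = 4 K$
$s = - \frac{20069}{28117}$ ($s = \left(-20069\right) \frac{1}{28117} = - \frac{20069}{28117} \approx -0.71377$)
$M{\left(h \right)} = 5 + h$ ($M{\left(h \right)} = h + 5 = 5 + h$)
$\left(M{\left(29 \right)} - 28115\right) + s = \left(\left(5 + 29\right) - 28115\right) - \frac{20069}{28117} = \left(34 - 28115\right) - \frac{20069}{28117} = -28081 - \frac{20069}{28117} = - \frac{789573546}{28117}$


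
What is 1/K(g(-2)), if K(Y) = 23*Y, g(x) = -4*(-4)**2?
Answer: -1/1472 ≈ -0.00067935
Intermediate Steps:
g(x) = -64 (g(x) = -4*16 = -64)
1/K(g(-2)) = 1/(23*(-64)) = 1/(-1472) = -1/1472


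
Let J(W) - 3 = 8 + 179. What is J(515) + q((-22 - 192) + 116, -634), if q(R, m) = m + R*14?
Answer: -1816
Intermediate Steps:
J(W) = 190 (J(W) = 3 + (8 + 179) = 3 + 187 = 190)
q(R, m) = m + 14*R
J(515) + q((-22 - 192) + 116, -634) = 190 + (-634 + 14*((-22 - 192) + 116)) = 190 + (-634 + 14*(-214 + 116)) = 190 + (-634 + 14*(-98)) = 190 + (-634 - 1372) = 190 - 2006 = -1816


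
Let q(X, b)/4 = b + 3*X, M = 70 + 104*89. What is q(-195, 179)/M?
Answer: -812/4663 ≈ -0.17414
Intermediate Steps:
M = 9326 (M = 70 + 9256 = 9326)
q(X, b) = 4*b + 12*X (q(X, b) = 4*(b + 3*X) = 4*b + 12*X)
q(-195, 179)/M = (4*179 + 12*(-195))/9326 = (716 - 2340)*(1/9326) = -1624*1/9326 = -812/4663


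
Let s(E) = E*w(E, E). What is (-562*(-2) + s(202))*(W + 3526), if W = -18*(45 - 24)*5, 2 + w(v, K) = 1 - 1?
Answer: 1177920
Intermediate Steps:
w(v, K) = -2 (w(v, K) = -2 + (1 - 1) = -2 + 0 = -2)
s(E) = -2*E (s(E) = E*(-2) = -2*E)
W = -1890 (W = -18*21*5 = -378*5 = -1890)
(-562*(-2) + s(202))*(W + 3526) = (-562*(-2) - 2*202)*(-1890 + 3526) = (1124 - 404)*1636 = 720*1636 = 1177920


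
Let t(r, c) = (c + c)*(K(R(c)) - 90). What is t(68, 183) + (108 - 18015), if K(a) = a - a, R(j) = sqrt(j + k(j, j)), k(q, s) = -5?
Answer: -50847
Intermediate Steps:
R(j) = sqrt(-5 + j) (R(j) = sqrt(j - 5) = sqrt(-5 + j))
K(a) = 0
t(r, c) = -180*c (t(r, c) = (c + c)*(0 - 90) = (2*c)*(-90) = -180*c)
t(68, 183) + (108 - 18015) = -180*183 + (108 - 18015) = -32940 - 17907 = -50847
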